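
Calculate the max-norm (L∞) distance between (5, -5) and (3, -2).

max(|x_i - y_i|) = max(|5 - 3|, |-5 - (-2)|) = max(2, 3) = 3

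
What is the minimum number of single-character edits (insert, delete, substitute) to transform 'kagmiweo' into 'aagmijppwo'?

Let D[i][j] be the edit distance between the first i characters of 'kagmiweo' and the first j characters of 'aagmijppwo', with D[i][0] = i, D[0][j] = j, and D[i][j] = D[i-1][j-1] if the characters match, else 1 + min(D[i-1][j], D[i][j-1], D[i-1][j-1]). Filling the table (rows: prefixes of 'kagmiweo', columns: prefixes of 'aagmijppwo'):
     ε  a  a  g  m  i  j  p  p  w  o
  ε  0  1  2  3  4  5  6  7  8  9 10
  k  1  1  2  3  4  5  6  7  8  9 10
  a  2  1  1  2  3  4  5  6  7  8  9
  g  3  2  2  1  2  3  4  5  6  7  8
  m  4  3  3  2  1  2  3  4  5  6  7
  i  5  4  4  3  2  1  2  3  4  5  6
  w  6  5  5  4  3  2  2  3  4  4  5
  e  7  6  6  5  4  3  3  3  4  5  5
  o  8  7  7  6  5  4  4  4  4  5  5
The bottom-right entry gives D[8][10] = 5, so no sequence of fewer than 5 edits works. Backtracking through the table gives one optimal edit sequence (5 edits):
  kagmiweo → aagmiweo (sub k→a @1)
  aagmiweo → aagmijweo (ins j @6)
  aagmijweo → aagmijpweo (ins p @7)
  aagmijpweo → aagmijppeo (sub w→p @8)
  aagmijppeo → aagmijppwo (sub e→w @9)
Edit distance = 5.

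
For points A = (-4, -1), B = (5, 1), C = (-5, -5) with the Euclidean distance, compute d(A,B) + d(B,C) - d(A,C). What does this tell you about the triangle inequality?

d(A,B) = √(9² + 2²) = √85 ≈ 9.2195, d(B,C) = √(10² + 6²) = √136 ≈ 11.6619, d(A,C) = √(1² + 4²) = √17 ≈ 4.1231.
d(A,B) + d(B,C) - d(A,C) = 9.2195 + 11.6619 - 4.1231 = 20.8814 - 4.1231 = 16.7583 (to 4 decimal places). This is ≥ 0, so the triangle inequality holds for these points.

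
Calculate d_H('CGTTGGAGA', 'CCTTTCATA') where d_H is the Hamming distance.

Differing positions: 2, 5, 6, 8. Hamming distance = 4.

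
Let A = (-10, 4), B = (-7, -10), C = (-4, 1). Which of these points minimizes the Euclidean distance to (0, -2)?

Distances: d(A) ≈ 11.6619, d(B) ≈ 10.6301, d(C) = 5. Nearest: C = (-4, 1) with distance 5.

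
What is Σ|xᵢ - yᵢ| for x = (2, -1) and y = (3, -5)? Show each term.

Σ|x_i - y_i| = |2 - 3| + |-1 - (-5)| = 1 + 4 = 5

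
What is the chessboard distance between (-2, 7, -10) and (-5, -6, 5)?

max(|x_i - y_i|) = max(|-2 - (-5)|, |7 - (-6)|, |-10 - 5|) = max(3, 13, 15) = 15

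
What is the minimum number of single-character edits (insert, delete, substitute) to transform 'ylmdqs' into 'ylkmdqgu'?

Let D[i][j] be the edit distance between the first i characters of 'ylmdqs' and the first j characters of 'ylkmdqgu', with D[i][0] = i, D[0][j] = j, and D[i][j] = D[i-1][j-1] if the characters match, else 1 + min(D[i-1][j], D[i][j-1], D[i-1][j-1]). Filling the table (rows: prefixes of 'ylmdqs', columns: prefixes of 'ylkmdqgu'):
     ε  y  l  k  m  d  q  g  u
  ε  0  1  2  3  4  5  6  7  8
  y  1  0  1  2  3  4  5  6  7
  l  2  1  0  1  2  3  4  5  6
  m  3  2  1  1  1  2  3  4  5
  d  4  3  2  2  2  1  2  3  4
  q  5  4  3  3  3  2  1  2  3
  s  6  5  4  4  4  3  2  2  3
The bottom-right entry gives D[6][8] = 3, so no sequence of fewer than 3 edits works. Backtracking through the table gives one optimal edit sequence (3 edits):
  ylmdqs → ylkmdqs (ins k @3)
  ylkmdqs → ylkmdqgs (ins g @7)
  ylkmdqgs → ylkmdqgu (sub s→u @8)
Edit distance = 3.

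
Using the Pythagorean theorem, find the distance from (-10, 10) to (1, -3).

√(Σ(x_i - y_i)²) = √((-10 - 1)² + (10 - (-3))²)
= √((-11)² + 13²) = √(121 + 169) = √290 ≈ 17.0294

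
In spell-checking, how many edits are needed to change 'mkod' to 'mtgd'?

Let D[i][j] be the edit distance between the first i characters of 'mkod' and the first j characters of 'mtgd', with D[i][0] = i, D[0][j] = j, and D[i][j] = D[i-1][j-1] if the characters match, else 1 + min(D[i-1][j], D[i][j-1], D[i-1][j-1]). Filling the table (rows: prefixes of 'mkod', columns: prefixes of 'mtgd'):
     ε  m  t  g  d
  ε  0  1  2  3  4
  m  1  0  1  2  3
  k  2  1  1  2  3
  o  3  2  2  2  3
  d  4  3  3  3  2
The bottom-right entry gives D[4][4] = 2, so no sequence of fewer than 2 edits works. Backtracking through the table gives one optimal edit sequence (2 edits):
  mkod → mtod (sub k→t @2)
  mtod → mtgd (sub o→g @3)
Edit distance = 2.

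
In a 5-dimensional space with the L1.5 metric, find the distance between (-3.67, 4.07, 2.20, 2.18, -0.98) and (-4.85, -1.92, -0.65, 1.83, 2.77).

(Σ|x_i - y_i|^1.5)^(1/1.5) = (|-3.67 - (-4.85)|^1.5 + |4.07 - (-1.92)|^1.5 + |2.2 - (-0.65)|^1.5 + |2.18 - 1.83|^1.5 + |-0.98 - 2.77|^1.5)^(1/1.5)
= (1.18^1.5 + 5.99^1.5 + 2.85^1.5 + 0.35^1.5 + 3.75^1.5)^(1/1.5) ≈ (1.2818 + 14.6602 + 4.8114 + 0.2071 + 7.2618)^(1/1.5) = (28.2223)^(1/1.5) ≈ 9.2696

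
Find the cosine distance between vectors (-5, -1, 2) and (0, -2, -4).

With u = (-5, -1, 2), v = (0, -2, -4):
u·v = (-5)·0 + (-1)·(-2) + 2·(-4) = 0 + 2 + (-8) = -6.
|u| = √((-5)² + (-1)² + 2²) = √30, |v| = √(0² + (-2)² + (-4)²) = √20, so |u||v| = √(30·20) = √600.
cos θ = (u·v)/(|u||v|) = -6/√600 ≈ -0.2449
Cosine distance = 1 - cos θ ≈ 1 - (-0.2449) = 1.2449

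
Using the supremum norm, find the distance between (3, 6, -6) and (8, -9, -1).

max(|x_i - y_i|) = max(|3 - 8|, |6 - (-9)|, |-6 - (-1)|) = max(5, 15, 5) = 15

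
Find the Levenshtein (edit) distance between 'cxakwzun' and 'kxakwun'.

Let D[i][j] be the edit distance between the first i characters of 'cxakwzun' and the first j characters of 'kxakwun', with D[i][0] = i, D[0][j] = j, and D[i][j] = D[i-1][j-1] if the characters match, else 1 + min(D[i-1][j], D[i][j-1], D[i-1][j-1]). Filling the table (rows: prefixes of 'cxakwzun', columns: prefixes of 'kxakwun'):
     ε  k  x  a  k  w  u  n
  ε  0  1  2  3  4  5  6  7
  c  1  1  2  3  4  5  6  7
  x  2  2  1  2  3  4  5  6
  a  3  3  2  1  2  3  4  5
  k  4  3  3  2  1  2  3  4
  w  5  4  4  3  2  1  2  3
  z  6  5  5  4  3  2  2  3
  u  7  6  6  5  4  3  2  3
  n  8  7  7  6  5  4  3  2
The bottom-right entry gives D[8][7] = 2, so no sequence of fewer than 2 edits works. Backtracking through the table gives one optimal edit sequence (2 edits):
  cxakwzun → kxakwzun (sub c→k @1)
  kxakwzun → kxakwun (del z @6)
Edit distance = 2.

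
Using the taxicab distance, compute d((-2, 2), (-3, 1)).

Σ|x_i - y_i| = |-2 - (-3)| + |2 - 1| = 1 + 1 = 2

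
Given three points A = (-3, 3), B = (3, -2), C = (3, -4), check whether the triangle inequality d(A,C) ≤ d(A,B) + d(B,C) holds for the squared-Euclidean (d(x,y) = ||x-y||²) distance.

d(A,B) = 6² + 5² = 61, d(B,C) = 0² + 2² = 4, d(A,C) = 6² + 7² = 85.
d(A,C) = 85 > 61 + 4 = 65. Triangle inequality is VIOLATED. (Squared-Euclidean is not a metric — this is a counterexample.)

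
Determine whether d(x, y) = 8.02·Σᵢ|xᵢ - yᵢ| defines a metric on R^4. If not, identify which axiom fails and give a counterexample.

Yes. The L1 (Manhattan) norm induces a metric on R^4, and multiplying a metric by a positive constant 8.02 > 0 preserves all four axioms: non-negativity (8.02·||x-y|| ≥ 0), identity (8.02·||x-y|| = 0 ⟺ ||x-y|| = 0 ⟺ x = y), symmetry (||x-y|| = ||y-x||), and the triangle inequality (8.02·||x-z|| ≤ 8.02·||x-y|| + 8.02·||y-z||). So d is a metric.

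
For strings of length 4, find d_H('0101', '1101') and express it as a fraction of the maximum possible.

Differing positions: 1. Hamming distance = 1. The maximum possible Hamming distance for length-4 strings is 4, so d_H/4 = 1/4 = 0.25.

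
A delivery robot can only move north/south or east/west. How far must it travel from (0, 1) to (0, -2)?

Σ|x_i - y_i| = |0 - 0| + |1 - (-2)| = 0 + 3 = 3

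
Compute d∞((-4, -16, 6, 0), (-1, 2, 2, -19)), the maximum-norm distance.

max(|x_i - y_i|) = max(|-4 - (-1)|, |-16 - 2|, |6 - 2|, |0 - (-19)|) = max(3, 18, 4, 19) = 19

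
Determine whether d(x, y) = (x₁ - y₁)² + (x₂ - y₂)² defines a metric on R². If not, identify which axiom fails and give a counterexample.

No. The squared Euclidean distance fails the triangle inequality. Counterexample: x = (0, 0), y = (3, 4), z = (6, 8). d(x,z) = 6² + 8² = 100, but d(x,y) + d(y,z) = (3² + 4²) + (3² + 4²) = 25 + 25 = 50. Since 100 > 50, the triangle inequality is violated. (Note: √d, the ordinary Euclidean distance, IS a metric.)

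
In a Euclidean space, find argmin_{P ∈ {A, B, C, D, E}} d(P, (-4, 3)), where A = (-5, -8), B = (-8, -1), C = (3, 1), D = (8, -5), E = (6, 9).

Distances: d(A) ≈ 11.0454, d(B) ≈ 5.6569, d(C) ≈ 7.2801, d(D) ≈ 14.4222, d(E) ≈ 11.6619. Nearest: B = (-8, -1) with distance 5.6569.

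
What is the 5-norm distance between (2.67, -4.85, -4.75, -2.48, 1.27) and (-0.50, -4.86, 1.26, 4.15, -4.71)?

(Σ|x_i - y_i|^5)^(1/5) = (|2.67 - (-0.5)|^5 + |-4.85 - (-4.86)|^5 + |-4.75 - 1.26|^5 + |-2.48 - 4.15|^5 + |1.27 - (-4.71)|^5)^(1/5)
= (3.17^5 + 0.01^5 + 6.01^5 + 6.63^5 + 5.98^5)^(1/5) ≈ (320.1078 + 0 + 7841.0164 + 12810.5461 + 7647.2611)^(1/5) = (28618.9314)^(1/5) ≈ 7.7863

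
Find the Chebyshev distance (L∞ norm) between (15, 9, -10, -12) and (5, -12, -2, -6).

max(|x_i - y_i|) = max(|15 - 5|, |9 - (-12)|, |-10 - (-2)|, |-12 - (-6)|) = max(10, 21, 8, 6) = 21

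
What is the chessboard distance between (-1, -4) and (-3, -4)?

max(|x_i - y_i|) = max(|-1 - (-3)|, |-4 - (-4)|) = max(2, 0) = 2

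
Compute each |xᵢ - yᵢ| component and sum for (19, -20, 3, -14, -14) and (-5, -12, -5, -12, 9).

Σ|x_i - y_i| = |19 - (-5)| + |-20 - (-12)| + |3 - (-5)| + |-14 - (-12)| + |-14 - 9| = 24 + 8 + 8 + 2 + 23 = 65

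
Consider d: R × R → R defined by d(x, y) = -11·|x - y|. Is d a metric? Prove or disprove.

No. With c = -11 < 0, d fails non-negativity: d(9, 11) = -11·|9 - 11| = -11·2 = -22 < 0.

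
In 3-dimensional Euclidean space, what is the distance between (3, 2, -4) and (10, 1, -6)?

√(Σ(x_i - y_i)²) = √((3 - 10)² + (2 - 1)² + (-4 - (-6))²)
= √((-7)² + 1² + 2²) = √(49 + 1 + 4) = √54 ≈ 7.3485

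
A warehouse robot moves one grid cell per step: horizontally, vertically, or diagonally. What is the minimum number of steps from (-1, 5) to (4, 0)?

max(|x_i - y_i|) = max(|-1 - 4|, |5 - 0|) = max(5, 5) = 5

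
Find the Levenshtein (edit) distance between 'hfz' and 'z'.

Let D[i][j] be the edit distance between the first i characters of 'hfz' and the first j characters of 'z', with D[i][0] = i, D[0][j] = j, and D[i][j] = D[i-1][j-1] if the characters match, else 1 + min(D[i-1][j], D[i][j-1], D[i-1][j-1]). Filling the table (rows: prefixes of 'hfz', columns: prefixes of 'z'):
     ε  z
  ε  0  1
  h  1  1
  f  2  2
  z  3  2
The bottom-right entry gives D[3][1] = 2, so no sequence of fewer than 2 edits works. Backtracking through the table gives one optimal edit sequence (2 edits):
  hfz → fz (del h @1)
  fz → z (del f @1)
Edit distance = 2.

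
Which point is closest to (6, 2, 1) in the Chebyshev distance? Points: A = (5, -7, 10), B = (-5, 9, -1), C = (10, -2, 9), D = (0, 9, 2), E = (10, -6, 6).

Distances: d(A) = 9, d(B) = 11, d(C) = 8, d(D) = 7, d(E) = 8. Nearest: D = (0, 9, 2) with distance 7.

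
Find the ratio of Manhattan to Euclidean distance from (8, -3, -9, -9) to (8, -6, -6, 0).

L1 = |8 - 8| + |-3 - (-6)| + |-9 - (-6)| + |-9 - 0| = 0 + 3 + 3 + 9 = 15
L2 = √(0² + 3² + 3² + 9²) = √99 ≈ 9.9499
L1 ≥ L2 always (equality iff movement is along one axis); L1 > L2 here.
Ratio L1/L2 = 15/√99 ≈ 1.5076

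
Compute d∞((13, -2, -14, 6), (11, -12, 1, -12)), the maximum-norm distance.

max(|x_i - y_i|) = max(|13 - 11|, |-2 - (-12)|, |-14 - 1|, |6 - (-12)|) = max(2, 10, 15, 18) = 18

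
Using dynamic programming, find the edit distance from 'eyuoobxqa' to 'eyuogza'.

Let D[i][j] be the edit distance between the first i characters of 'eyuoobxqa' and the first j characters of 'eyuogza', with D[i][0] = i, D[0][j] = j, and D[i][j] = D[i-1][j-1] if the characters match, else 1 + min(D[i-1][j], D[i][j-1], D[i-1][j-1]). Filling the table (rows: prefixes of 'eyuoobxqa', columns: prefixes of 'eyuogza'):
     ε  e  y  u  o  g  z  a
  ε  0  1  2  3  4  5  6  7
  e  1  0  1  2  3  4  5  6
  y  2  1  0  1  2  3  4  5
  u  3  2  1  0  1  2  3  4
  o  4  3  2  1  0  1  2  3
  o  5  4  3  2  1  1  2  3
  b  6  5  4  3  2  2  2  3
  x  7  6  5  4  3  3  3  3
  q  8  7  6  5  4  4  4  4
  a  9  8  7  6  5  5  5  4
The bottom-right entry gives D[9][7] = 4, so no sequence of fewer than 4 edits works. Backtracking through the table gives one optimal edit sequence (4 edits):
  eyuoobxqa → eyuobxqa (del o @4)
  eyuobxqa → eyuoxqa (del b @5)
  eyuoxqa → eyuogqa (sub x→g @5)
  eyuogqa → eyuogza (sub q→z @6)
Edit distance = 4.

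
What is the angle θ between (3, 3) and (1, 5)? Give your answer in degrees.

With u = (3, 3), v = (1, 5):
u·v = 3·1 + 3·5 = 3 + 15 = 18.
|u| = √(3² + 3²) = √18, |v| = √(1² + 5²) = √26, so |u||v| = √(18·26) = √468.
cos θ = (u·v)/(|u||v|) = 18/√468 ≈ 0.83205
θ = arccos(0.83205) ≈ 33.69°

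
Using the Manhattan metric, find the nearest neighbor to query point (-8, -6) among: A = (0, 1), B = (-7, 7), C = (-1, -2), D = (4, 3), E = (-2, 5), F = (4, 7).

Distances: d(A) = 15, d(B) = 14, d(C) = 11, d(D) = 21, d(E) = 17, d(F) = 25. Nearest: C = (-1, -2) with distance 11.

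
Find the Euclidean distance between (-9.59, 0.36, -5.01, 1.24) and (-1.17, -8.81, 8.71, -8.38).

√(Σ(x_i - y_i)²) = √((-9.59 - (-1.17))² + (0.36 - (-8.81))² + (-5.01 - 8.71)² + (1.24 - (-8.38))²)
= √((-8.42)² + 9.17² + (-13.72)² + 9.62²) = √(70.8964 + 84.0889 + 188.2384 + 92.5444) = √435.7681 ≈ 20.8751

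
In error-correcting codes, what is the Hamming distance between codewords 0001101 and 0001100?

Differing positions: 7. Hamming distance = 1.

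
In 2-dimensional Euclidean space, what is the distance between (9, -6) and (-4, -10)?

√(Σ(x_i - y_i)²) = √((9 - (-4))² + (-6 - (-10))²)
= √(13² + 4²) = √(169 + 16) = √185 ≈ 13.6015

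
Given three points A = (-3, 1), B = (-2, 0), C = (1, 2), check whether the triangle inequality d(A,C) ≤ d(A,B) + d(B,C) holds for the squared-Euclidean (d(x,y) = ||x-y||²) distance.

d(A,B) = 1² + 1² = 2, d(B,C) = 3² + 2² = 13, d(A,C) = 4² + 1² = 17.
d(A,C) = 17 > 2 + 13 = 15. Triangle inequality is VIOLATED. (Squared-Euclidean is not a metric — this is a counterexample.)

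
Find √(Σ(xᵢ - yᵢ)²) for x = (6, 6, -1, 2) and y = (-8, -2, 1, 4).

√(Σ(x_i - y_i)²) = √((6 - (-8))² + (6 - (-2))² + (-1 - 1)² + (2 - 4)²)
= √(14² + 8² + (-2)² + (-2)²) = √(196 + 64 + 4 + 4) = √268 ≈ 16.3707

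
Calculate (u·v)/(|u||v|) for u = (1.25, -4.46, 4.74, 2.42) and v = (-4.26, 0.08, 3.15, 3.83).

With u = (1.25, -4.46, 4.74, 2.42), v = (-4.26, 0.08, 3.15, 3.83):
u·v = 1.25·(-4.26) + (-4.46)·0.08 + 4.74·3.15 + 2.42·3.83 = (-5.325) + (-0.3568) + 14.931 + 9.2686 = 18.5178.
|u| = √(1.25² + (-4.46)² + 4.74² + 2.42²) = √(1.5625 + 19.8916 + 22.4676 + 5.8564) = √49.7781, |v| = √((-4.26)² + 0.08² + 3.15² + 3.83²) = √(18.1476 + 0.0064 + 9.9225 + 14.6689) = √42.7454.
cos θ = (u·v)/(|u||v|) = 18.5178/(√49.7781·√42.7454) ≈ 0.4014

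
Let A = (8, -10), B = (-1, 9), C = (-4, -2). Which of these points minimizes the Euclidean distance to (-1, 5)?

Distances: d(A) ≈ 17.4929, d(B) = 4, d(C) ≈ 7.6158. Nearest: B = (-1, 9) with distance 4.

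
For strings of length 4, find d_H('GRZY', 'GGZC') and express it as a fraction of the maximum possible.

Differing positions: 2, 4. Hamming distance = 2. The maximum possible Hamming distance for length-4 strings is 4, so d_H/4 = 2/4 = 0.5.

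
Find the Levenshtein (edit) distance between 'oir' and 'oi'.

Let D[i][j] be the edit distance between the first i characters of 'oir' and the first j characters of 'oi', with D[i][0] = i, D[0][j] = j, and D[i][j] = D[i-1][j-1] if the characters match, else 1 + min(D[i-1][j], D[i][j-1], D[i-1][j-1]). Filling the table (rows: prefixes of 'oir', columns: prefixes of 'oi'):
     ε  o  i
  ε  0  1  2
  o  1  0  1
  i  2  1  0
  r  3  2  1
The bottom-right entry gives D[3][2] = 1, so no sequence of fewer than 1 edit works. Backtracking through the table gives one optimal edit sequence (1 edit):
  oir → oi (del r @3)
Edit distance = 1.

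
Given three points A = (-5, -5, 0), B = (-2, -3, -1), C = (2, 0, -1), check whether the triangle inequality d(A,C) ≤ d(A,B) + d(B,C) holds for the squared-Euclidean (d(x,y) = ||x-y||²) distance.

d(A,B) = 3² + 2² + 1² = 14, d(B,C) = 4² + 3² + 0² = 25, d(A,C) = 7² + 5² + 1² = 75.
d(A,C) = 75 > 14 + 25 = 39. Triangle inequality is VIOLATED. (Squared-Euclidean is not a metric — this is a counterexample.)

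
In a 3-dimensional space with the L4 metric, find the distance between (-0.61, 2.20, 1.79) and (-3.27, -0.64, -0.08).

(Σ|x_i - y_i|^4)^(1/4) = (|-0.61 - (-3.27)|^4 + |2.2 - (-0.64)|^4 + |1.79 - (-0.08)|^4)^(1/4)
= (2.66^4 + 2.84^4 + 1.87^4)^(1/4) ≈ (50.0641 + 65.0539 + 12.2283)^(1/4) = (127.3463)^(1/4) ≈ 3.3593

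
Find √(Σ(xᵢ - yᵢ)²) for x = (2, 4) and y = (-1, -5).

√(Σ(x_i - y_i)²) = √((2 - (-1))² + (4 - (-5))²)
= √(3² + 9²) = √(9 + 81) = √90 ≈ 9.4868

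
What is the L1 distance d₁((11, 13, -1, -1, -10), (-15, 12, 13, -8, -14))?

Σ|x_i - y_i| = |11 - (-15)| + |13 - 12| + |-1 - 13| + |-1 - (-8)| + |-10 - (-14)| = 26 + 1 + 14 + 7 + 4 = 52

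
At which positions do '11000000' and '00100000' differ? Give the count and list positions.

Differing positions: 1, 2, 3. Hamming distance = 3.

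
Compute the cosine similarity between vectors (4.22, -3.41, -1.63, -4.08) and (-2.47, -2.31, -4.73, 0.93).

With u = (4.22, -3.41, -1.63, -4.08), v = (-2.47, -2.31, -4.73, 0.93):
u·v = 4.22·(-2.47) + (-3.41)·(-2.31) + (-1.63)·(-4.73) + (-4.08)·0.93 = (-10.4234) + 7.8771 + 7.7099 + (-3.7944) = 1.3692.
|u| = √(4.22² + (-3.41)² + (-1.63)² + (-4.08)²) = √(17.8084 + 11.6281 + 2.6569 + 16.6464) = √48.7398, |v| = √((-2.47)² + (-2.31)² + (-4.73)² + 0.93²) = √(6.1009 + 5.3361 + 22.3729 + 0.8649) = √34.6748.
cos θ = (u·v)/(|u||v|) = 1.3692/(√48.7398·√34.6748) ≈ 0.0333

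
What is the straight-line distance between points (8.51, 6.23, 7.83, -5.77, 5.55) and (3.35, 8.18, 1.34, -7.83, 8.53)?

√(Σ(x_i - y_i)²) = √((8.51 - 3.35)² + (6.23 - 8.18)² + (7.83 - 1.34)² + (-5.77 - (-7.83))² + (5.55 - 8.53)²)
= √(5.16² + (-1.95)² + 6.49² + 2.06² + (-2.98)²) = √(26.6256 + 3.8025 + 42.1201 + 4.2436 + 8.8804) = √85.6722 ≈ 9.2559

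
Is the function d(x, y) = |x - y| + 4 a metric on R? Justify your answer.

No. d fails identity of indiscernibles (specifically d(x,x) = 0): d(8, 8) = |8 - 8| + 4 = 0 + 4 = 4 ≠ 0.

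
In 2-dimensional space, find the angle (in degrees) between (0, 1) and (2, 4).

With u = (0, 1), v = (2, 4):
u·v = 0·2 + 1·4 = 0 + 4 = 4.
|u| = √(0² + 1²) = √1, |v| = √(2² + 4²) = √20, so |u||v| = √(1·20) = √20.
cos θ = (u·v)/(|u||v|) = 4/√20 ≈ 0.894427
θ = arccos(0.894427) ≈ 26.57°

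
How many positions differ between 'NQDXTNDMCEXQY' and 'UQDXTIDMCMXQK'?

Differing positions: 1, 6, 10, 13. Hamming distance = 4.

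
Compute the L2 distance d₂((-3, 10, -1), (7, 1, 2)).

√(Σ(x_i - y_i)²) = √((-3 - 7)² + (10 - 1)² + (-1 - 2)²)
= √((-10)² + 9² + (-3)²) = √(100 + 81 + 9) = √190 ≈ 13.784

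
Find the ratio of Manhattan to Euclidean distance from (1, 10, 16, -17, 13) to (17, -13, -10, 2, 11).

L1 = |1 - 17| + |10 - (-13)| + |16 - (-10)| + |-17 - 2| + |13 - 11| = 16 + 23 + 26 + 19 + 2 = 86
L2 = √(16² + 23² + 26² + 19² + 2²) = √1826 ≈ 42.7317
L1 ≥ L2 always (equality iff movement is along one axis); L1 > L2 here.
Ratio L1/L2 = 86/√1826 ≈ 2.0126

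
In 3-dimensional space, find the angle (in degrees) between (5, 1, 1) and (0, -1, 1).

With u = (5, 1, 1), v = (0, -1, 1):
u·v = 5·0 + 1·(-1) + 1·1 = 0 + (-1) + 1 = 0.
|u| = √(5² + 1² + 1²) = √27, |v| = √(0² + (-1)² + 1²) = √2, so |u||v| = √(27·2) = √54.
cos θ = (u·v)/(|u||v|) = 0/√54 = 0 (the vectors are orthogonal)
θ = arccos(0) = 90°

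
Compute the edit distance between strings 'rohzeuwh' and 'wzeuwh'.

Let D[i][j] be the edit distance between the first i characters of 'rohzeuwh' and the first j characters of 'wzeuwh', with D[i][0] = i, D[0][j] = j, and D[i][j] = D[i-1][j-1] if the characters match, else 1 + min(D[i-1][j], D[i][j-1], D[i-1][j-1]). Filling the table (rows: prefixes of 'rohzeuwh', columns: prefixes of 'wzeuwh'):
     ε  w  z  e  u  w  h
  ε  0  1  2  3  4  5  6
  r  1  1  2  3  4  5  6
  o  2  2  2  3  4  5  6
  h  3  3  3  3  4  5  5
  z  4  4  3  4  4  5  6
  e  5  5  4  3  4  5  6
  u  6  6  5  4  3  4  5
  w  7  6  6  5  4  3  4
  h  8  7  7  6  5  4  3
The bottom-right entry gives D[8][6] = 3, so no sequence of fewer than 3 edits works. Backtracking through the table gives one optimal edit sequence (3 edits):
  rohzeuwh → ohzeuwh (del r @1)
  ohzeuwh → hzeuwh (del o @1)
  hzeuwh → wzeuwh (sub h→w @1)
Edit distance = 3.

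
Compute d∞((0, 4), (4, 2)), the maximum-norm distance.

max(|x_i - y_i|) = max(|0 - 4|, |4 - 2|) = max(4, 2) = 4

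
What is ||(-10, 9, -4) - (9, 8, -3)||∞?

max(|x_i - y_i|) = max(|-10 - 9|, |9 - 8|, |-4 - (-3)|) = max(19, 1, 1) = 19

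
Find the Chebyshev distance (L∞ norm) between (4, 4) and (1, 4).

max(|x_i - y_i|) = max(|4 - 1|, |4 - 4|) = max(3, 0) = 3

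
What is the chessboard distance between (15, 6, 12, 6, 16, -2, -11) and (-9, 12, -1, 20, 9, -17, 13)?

max(|x_i - y_i|) = max(|15 - (-9)|, |6 - 12|, |12 - (-1)|, |6 - 20|, |16 - 9|, |-2 - (-17)|, |-11 - 13|) = max(24, 6, 13, 14, 7, 15, 24) = 24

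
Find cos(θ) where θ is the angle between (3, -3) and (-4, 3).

With u = (3, -3), v = (-4, 3):
u·v = 3·(-4) + (-3)·3 = (-12) + (-9) = -21.
|u| = √(3² + (-3)²) = √18, |v| = √((-4)² + 3²) = √25, so |u||v| = √(18·25) = √450.
cos θ = (u·v)/(|u||v|) = -21/√450 ≈ -0.9899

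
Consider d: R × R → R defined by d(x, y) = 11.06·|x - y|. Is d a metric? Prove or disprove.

Yes. Since |x - y| is a metric on R and 11.06 > 0, the positive scalar multiple 11.06·|x - y| is also a metric: scaling by a positive constant preserves non-negativity, identity (d=0 ⟺ |x-y|=0 ⟺ x=y), symmetry, and the triangle inequality.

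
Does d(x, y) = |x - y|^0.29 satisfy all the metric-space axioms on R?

Yes. With 0 < p = 0.29 ≤ 1, d(x,y) = |x-y|^0.29 is a metric on R. Non-negativity and symmetry are immediate; |x-y|^0.29 = 0 ⟺ |x-y| = 0 ⟺ x = y. For the triangle inequality, the function t ↦ t^0.29 is subadditive on [0,∞) when p ≤ 1, so |x-z|^0.29 ≤ (|x-y| + |y-z|)^0.29 ≤ |x-y|^0.29 + |y-z|^0.29.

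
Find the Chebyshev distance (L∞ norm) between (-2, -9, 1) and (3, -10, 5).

max(|x_i - y_i|) = max(|-2 - 3|, |-9 - (-10)|, |1 - 5|) = max(5, 1, 4) = 5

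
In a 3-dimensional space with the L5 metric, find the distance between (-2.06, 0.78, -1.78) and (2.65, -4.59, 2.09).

(Σ|x_i - y_i|^5)^(1/5) = (|-2.06 - 2.65|^5 + |0.78 - (-4.59)|^5 + |-1.78 - 2.09|^5)^(1/5)
= (4.71^5 + 5.37^5 + 3.87^5)^(1/5) ≈ (2317.9525 + 4465.5137 + 868.0702)^(1/5) = (7651.5364)^(1/5) ≈ 5.9807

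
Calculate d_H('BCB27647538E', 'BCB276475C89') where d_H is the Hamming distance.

Differing positions: 10, 12. Hamming distance = 2.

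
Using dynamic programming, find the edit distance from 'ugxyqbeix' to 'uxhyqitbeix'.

Let D[i][j] be the edit distance between the first i characters of 'ugxyqbeix' and the first j characters of 'uxhyqitbeix', with D[i][0] = i, D[0][j] = j, and D[i][j] = D[i-1][j-1] if the characters match, else 1 + min(D[i-1][j], D[i][j-1], D[i-1][j-1]). Filling the table (rows: prefixes of 'ugxyqbeix', columns: prefixes of 'uxhyqitbeix'):
     ε  u  x  h  y  q  i  t  b  e  i  x
  ε  0  1  2  3  4  5  6  7  8  9 10 11
  u  1  0  1  2  3  4  5  6  7  8  9 10
  g  2  1  1  2  3  4  5  6  7  8  9 10
  x  3  2  1  2  3  4  5  6  7  8  9  9
  y  4  3  2  2  2  3  4  5  6  7  8  9
  q  5  4  3  3  3  2  3  4  5  6  7  8
  b  6  5  4  4  4  3  3  4  4  5  6  7
  e  7  6  5  5  5  4  4  4  5  4  5  6
  i  8  7  6  6  6  5  4  5  5  5  4  5
  x  9  8  7  7  7  6  5  5  6  6  5  4
The bottom-right entry gives D[9][11] = 4, so no sequence of fewer than 4 edits works. Backtracking through the table gives one optimal edit sequence (4 edits):
  ugxyqbeix → uxxyqbeix (sub g→x @2)
  uxxyqbeix → uxhyqbeix (sub x→h @3)
  uxhyqbeix → uxhyqibeix (ins i @6)
  uxhyqibeix → uxhyqitbeix (ins t @7)
Edit distance = 4.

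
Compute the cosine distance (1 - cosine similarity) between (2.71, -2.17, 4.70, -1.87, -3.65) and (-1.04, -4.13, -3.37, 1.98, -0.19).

With u = (2.71, -2.17, 4.70, -1.87, -3.65), v = (-1.04, -4.13, -3.37, 1.98, -0.19):
u·v = 2.71·(-1.04) + (-2.17)·(-4.13) + 4.7·(-3.37) + (-1.87)·1.98 + (-3.65)·(-0.19) = (-2.8184) + 8.9621 + (-15.839) + (-3.7026) + 0.6935 = -12.7044.
|u| = √(2.71² + (-2.17)² + 4.7² + (-1.87)² + (-3.65)²) = √(7.3441 + 4.7089 + 22.09 + 3.4969 + 13.3225) = √50.9624, |v| = √((-1.04)² + (-4.13)² + (-3.37)² + 1.98² + (-0.19)²) = √(1.0816 + 17.0569 + 11.3569 + 3.9204 + 0.0361) = √33.4519.
cos θ = (u·v)/(|u||v|) = -12.7044/(√50.9624·√33.4519) ≈ -0.3077
Cosine distance = 1 - cos θ ≈ 1 - (-0.3077) = 1.3077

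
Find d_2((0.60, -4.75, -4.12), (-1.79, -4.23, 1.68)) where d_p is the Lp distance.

(Σ|x_i - y_i|^2)^(1/2) = (|0.6 - (-1.79)|^2 + |-4.75 - (-4.23)|^2 + |-4.12 - 1.68|^2)^(1/2)
= (2.39^2 + 0.52^2 + 5.8^2)^(1/2) = (5.7121 + 0.2704 + 33.64)^(1/2) = (39.6225)^(1/2) ≈ 6.2946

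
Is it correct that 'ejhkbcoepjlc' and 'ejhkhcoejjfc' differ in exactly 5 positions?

Differing positions: 5, 9, 11. Hamming distance = 3, so the claim that d_H = 5 is false.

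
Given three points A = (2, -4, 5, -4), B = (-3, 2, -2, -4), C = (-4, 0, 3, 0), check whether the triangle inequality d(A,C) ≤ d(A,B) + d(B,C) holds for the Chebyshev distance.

d(A,B) = max(5, 6, 7, 0) = 7, d(B,C) = max(1, 2, 5, 4) = 5, d(A,C) = max(6, 4, 2, 4) = 6.
d(A,C) = 6 ≤ 7 + 5 = 12. Triangle inequality is satisfied.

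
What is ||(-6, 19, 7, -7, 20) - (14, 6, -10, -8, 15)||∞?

max(|x_i - y_i|) = max(|-6 - 14|, |19 - 6|, |7 - (-10)|, |-7 - (-8)|, |20 - 15|) = max(20, 13, 17, 1, 5) = 20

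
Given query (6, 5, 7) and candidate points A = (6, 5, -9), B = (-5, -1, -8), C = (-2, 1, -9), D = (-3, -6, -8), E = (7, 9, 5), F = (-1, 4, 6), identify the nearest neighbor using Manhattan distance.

Distances: d(A) = 16, d(B) = 32, d(C) = 28, d(D) = 35, d(E) = 7, d(F) = 9. Nearest: E = (7, 9, 5) with distance 7.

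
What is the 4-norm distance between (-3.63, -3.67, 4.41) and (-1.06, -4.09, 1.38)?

(Σ|x_i - y_i|^4)^(1/4) = (|-3.63 - (-1.06)|^4 + |-3.67 - (-4.09)|^4 + |4.41 - 1.38|^4)^(1/4)
= (2.57^4 + 0.42^4 + 3.03^4)^(1/4) ≈ (43.6247 + 0.0311 + 84.2889)^(1/4) = (127.9447)^(1/4) ≈ 3.3632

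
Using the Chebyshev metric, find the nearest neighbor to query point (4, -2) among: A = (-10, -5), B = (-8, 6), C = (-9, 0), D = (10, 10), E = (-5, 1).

Distances: d(A) = 14, d(B) = 12, d(C) = 13, d(D) = 12, d(E) = 9. Nearest: E = (-5, 1) with distance 9.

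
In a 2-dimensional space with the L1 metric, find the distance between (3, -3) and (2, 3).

Σ|x_i - y_i| = |3 - 2| + |-3 - 3| = 1 + 6 = 7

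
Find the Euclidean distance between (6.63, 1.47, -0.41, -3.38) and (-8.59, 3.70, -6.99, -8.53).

√(Σ(x_i - y_i)²) = √((6.63 - (-8.59))² + (1.47 - 3.7)² + (-0.41 - (-6.99))² + (-3.38 - (-8.53))²)
= √(15.22² + (-2.23)² + 6.58² + 5.15²) = √(231.6484 + 4.9729 + 43.2964 + 26.5225) = √306.4402 ≈ 17.5054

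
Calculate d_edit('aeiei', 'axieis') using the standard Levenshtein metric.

Let D[i][j] be the edit distance between the first i characters of 'aeiei' and the first j characters of 'axieis', with D[i][0] = i, D[0][j] = j, and D[i][j] = D[i-1][j-1] if the characters match, else 1 + min(D[i-1][j], D[i][j-1], D[i-1][j-1]). Filling the table (rows: prefixes of 'aeiei', columns: prefixes of 'axieis'):
     ε  a  x  i  e  i  s
  ε  0  1  2  3  4  5  6
  a  1  0  1  2  3  4  5
  e  2  1  1  2  2  3  4
  i  3  2  2  1  2  2  3
  e  4  3  3  2  1  2  3
  i  5  4  4  3  2  1  2
The bottom-right entry gives D[5][6] = 2, so no sequence of fewer than 2 edits works. Backtracking through the table gives one optimal edit sequence (2 edits):
  aeiei → axiei (sub e→x @2)
  axiei → axieis (ins s @6)
Edit distance = 2.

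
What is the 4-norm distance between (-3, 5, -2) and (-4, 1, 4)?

(Σ|x_i - y_i|^4)^(1/4) = (|-3 - (-4)|^4 + |5 - 1|^4 + |-2 - 4|^4)^(1/4)
= (1^4 + 4^4 + 6^4)^(1/4) = (1 + 256 + 1296)^(1/4) = (1553)^(1/4) ≈ 6.2776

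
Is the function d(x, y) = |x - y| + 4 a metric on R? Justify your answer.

No. d fails identity of indiscernibles (specifically d(x,x) = 0): d(-5, -5) = |-5 - (-5)| + 4 = 0 + 4 = 4 ≠ 0.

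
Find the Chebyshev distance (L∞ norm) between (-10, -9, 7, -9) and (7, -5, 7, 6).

max(|x_i - y_i|) = max(|-10 - 7|, |-9 - (-5)|, |7 - 7|, |-9 - 6|) = max(17, 4, 0, 15) = 17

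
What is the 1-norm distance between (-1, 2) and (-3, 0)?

Σ|x_i - y_i| = |-1 - (-3)| + |2 - 0| = 2 + 2 = 4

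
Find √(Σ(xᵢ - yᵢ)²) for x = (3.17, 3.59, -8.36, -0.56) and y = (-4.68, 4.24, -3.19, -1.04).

√(Σ(x_i - y_i)²) = √((3.17 - (-4.68))² + (3.59 - 4.24)² + (-8.36 - (-3.19))² + (-0.56 - (-1.04))²)
= √(7.85² + (-0.65)² + (-5.17)² + 0.48²) = √(61.6225 + 0.4225 + 26.7289 + 0.2304) = √89.0043 ≈ 9.4342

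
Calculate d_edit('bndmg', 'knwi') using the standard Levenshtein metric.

Let D[i][j] be the edit distance between the first i characters of 'bndmg' and the first j characters of 'knwi', with D[i][0] = i, D[0][j] = j, and D[i][j] = D[i-1][j-1] if the characters match, else 1 + min(D[i-1][j], D[i][j-1], D[i-1][j-1]). Filling the table (rows: prefixes of 'bndmg', columns: prefixes of 'knwi'):
     ε  k  n  w  i
  ε  0  1  2  3  4
  b  1  1  2  3  4
  n  2  2  1  2  3
  d  3  3  2  2  3
  m  4  4  3  3  3
  g  5  5  4  4  4
The bottom-right entry gives D[5][4] = 4, so no sequence of fewer than 4 edits works. Backtracking through the table gives one optimal edit sequence (4 edits):
  bndmg → kndmg (sub b→k @1)
  kndmg → knmg (del d @3)
  knmg → knwg (sub m→w @3)
  knwg → knwi (sub g→i @4)
Edit distance = 4.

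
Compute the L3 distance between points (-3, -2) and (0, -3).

(Σ|x_i - y_i|^3)^(1/3) = (|-3 - 0|^3 + |-2 - (-3)|^3)^(1/3)
= (3^3 + 1^3)^(1/3) = (27 + 1)^(1/3) = (28)^(1/3) ≈ 3.0366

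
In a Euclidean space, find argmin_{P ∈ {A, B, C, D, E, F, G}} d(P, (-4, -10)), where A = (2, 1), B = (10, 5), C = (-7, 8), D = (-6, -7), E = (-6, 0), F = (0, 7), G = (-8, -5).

Distances: d(A) ≈ 12.53, d(B) ≈ 20.5183, d(C) ≈ 18.2483, d(D) ≈ 3.6056, d(E) ≈ 10.198, d(F) ≈ 17.4642, d(G) ≈ 6.4031. Nearest: D = (-6, -7) with distance 3.6056.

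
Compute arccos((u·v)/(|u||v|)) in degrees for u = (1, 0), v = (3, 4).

With u = (1, 0), v = (3, 4):
u·v = 1·3 + 0·4 = 3 + 0 = 3.
|u| = √(1² + 0²) = √1, |v| = √(3² + 4²) = √25, so |u||v| = √(1·25) = √25 = 5.
cos θ = (u·v)/(|u||v|) = 3/5 = 0.6
θ = arccos(0.6) ≈ 53.13°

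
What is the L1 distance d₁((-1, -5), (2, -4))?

Σ|x_i - y_i| = |-1 - 2| + |-5 - (-4)| = 3 + 1 = 4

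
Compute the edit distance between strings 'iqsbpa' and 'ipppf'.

Let D[i][j] be the edit distance between the first i characters of 'iqsbpa' and the first j characters of 'ipppf', with D[i][0] = i, D[0][j] = j, and D[i][j] = D[i-1][j-1] if the characters match, else 1 + min(D[i-1][j], D[i][j-1], D[i-1][j-1]). Filling the table (rows: prefixes of 'iqsbpa', columns: prefixes of 'ipppf'):
     ε  i  p  p  p  f
  ε  0  1  2  3  4  5
  i  1  0  1  2  3  4
  q  2  1  1  2  3  4
  s  3  2  2  2  3  4
  b  4  3  3  3  3  4
  p  5  4  3  3  3  4
  a  6  5  4  4  4  4
The bottom-right entry gives D[6][5] = 4, so no sequence of fewer than 4 edits works. Backtracking through the table gives one optimal edit sequence (4 edits):
  iqsbpa → isbpa (del q @2)
  isbpa → ipbpa (sub s→p @2)
  ipbpa → ipppa (sub b→p @3)
  ipppa → ipppf (sub a→f @5)
Edit distance = 4.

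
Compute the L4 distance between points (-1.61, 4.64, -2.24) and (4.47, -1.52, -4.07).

(Σ|x_i - y_i|^4)^(1/4) = (|-1.61 - 4.47|^4 + |4.64 - (-1.52)|^4 + |-2.24 - (-4.07)|^4)^(1/4)
= (6.08^4 + 6.16^4 + 1.83^4)^(1/4) ≈ (1366.5147 + 1439.8686 + 11.2151)^(1/4) = (2817.5984)^(1/4) ≈ 7.2857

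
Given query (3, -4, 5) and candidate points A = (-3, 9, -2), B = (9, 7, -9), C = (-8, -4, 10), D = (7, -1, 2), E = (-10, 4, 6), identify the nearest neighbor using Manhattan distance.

Distances: d(A) = 26, d(B) = 31, d(C) = 16, d(D) = 10, d(E) = 22. Nearest: D = (7, -1, 2) with distance 10.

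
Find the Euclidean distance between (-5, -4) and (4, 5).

√(Σ(x_i - y_i)²) = √((-5 - 4)² + (-4 - 5)²)
= √((-9)² + (-9)²) = √(81 + 81) = √162 ≈ 12.7279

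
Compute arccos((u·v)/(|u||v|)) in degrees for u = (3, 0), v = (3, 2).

With u = (3, 0), v = (3, 2):
u·v = 3·3 + 0·2 = 9 + 0 = 9.
|u| = √(3² + 0²) = √9, |v| = √(3² + 2²) = √13, so |u||v| = √(9·13) = √117.
cos θ = (u·v)/(|u||v|) = 9/√117 ≈ 0.83205
θ = arccos(0.83205) ≈ 33.69°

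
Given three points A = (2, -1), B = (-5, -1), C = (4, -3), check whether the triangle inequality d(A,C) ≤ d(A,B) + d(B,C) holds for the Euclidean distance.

d(A,B) = √(7² + 0²) = √49 = 7, d(B,C) = √(9² + 2²) = √85 ≈ 9.2195, d(A,C) = √(2² + 2²) = √8 ≈ 2.8284.
d(A,C) ≈ 2.8284 ≤ 7 + 9.2195 = 16.2195. Triangle inequality is satisfied.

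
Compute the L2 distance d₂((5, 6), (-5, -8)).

√(Σ(x_i - y_i)²) = √((5 - (-5))² + (6 - (-8))²)
= √(10² + 14²) = √(100 + 196) = √296 ≈ 17.2047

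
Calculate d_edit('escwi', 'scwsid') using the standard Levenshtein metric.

Let D[i][j] be the edit distance between the first i characters of 'escwi' and the first j characters of 'scwsid', with D[i][0] = i, D[0][j] = j, and D[i][j] = D[i-1][j-1] if the characters match, else 1 + min(D[i-1][j], D[i][j-1], D[i-1][j-1]). Filling the table (rows: prefixes of 'escwi', columns: prefixes of 'scwsid'):
     ε  s  c  w  s  i  d
  ε  0  1  2  3  4  5  6
  e  1  1  2  3  4  5  6
  s  2  1  2  3  3  4  5
  c  3  2  1  2  3  4  5
  w  4  3  2  1  2  3  4
  i  5  4  3  2  2  2  3
The bottom-right entry gives D[5][6] = 3, so no sequence of fewer than 3 edits works. Backtracking through the table gives one optimal edit sequence (3 edits):
  escwi → scwi (del e @1)
  scwi → scwsi (ins s @4)
  scwsi → scwsid (ins d @6)
Edit distance = 3.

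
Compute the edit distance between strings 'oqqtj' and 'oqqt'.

Let D[i][j] be the edit distance between the first i characters of 'oqqtj' and the first j characters of 'oqqt', with D[i][0] = i, D[0][j] = j, and D[i][j] = D[i-1][j-1] if the characters match, else 1 + min(D[i-1][j], D[i][j-1], D[i-1][j-1]). Filling the table (rows: prefixes of 'oqqtj', columns: prefixes of 'oqqt'):
     ε  o  q  q  t
  ε  0  1  2  3  4
  o  1  0  1  2  3
  q  2  1  0  1  2
  q  3  2  1  0  1
  t  4  3  2  1  0
  j  5  4  3  2  1
The bottom-right entry gives D[5][4] = 1, so no sequence of fewer than 1 edit works. Backtracking through the table gives one optimal edit sequence (1 edit):
  oqqtj → oqqt (del j @5)
Edit distance = 1.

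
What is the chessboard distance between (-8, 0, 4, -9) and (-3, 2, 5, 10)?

max(|x_i - y_i|) = max(|-8 - (-3)|, |0 - 2|, |4 - 5|, |-9 - 10|) = max(5, 2, 1, 19) = 19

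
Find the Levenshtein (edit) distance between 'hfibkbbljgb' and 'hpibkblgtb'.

Let D[i][j] be the edit distance between the first i characters of 'hfibkbbljgb' and the first j characters of 'hpibkblgtb', with D[i][0] = i, D[0][j] = j, and D[i][j] = D[i-1][j-1] if the characters match, else 1 + min(D[i-1][j], D[i][j-1], D[i-1][j-1]). Filling the table (rows: prefixes of 'hfibkbbljgb', columns: prefixes of 'hpibkblgtb'):
     ε  h  p  i  b  k  b  l  g  t  b
  ε  0  1  2  3  4  5  6  7  8  9 10
  h  1  0  1  2  3  4  5  6  7  8  9
  f  2  1  1  2  3  4  5  6  7  8  9
  i  3  2  2  1  2  3  4  5  6  7  8
  b  4  3  3  2  1  2  3  4  5  6  7
  k  5  4  4  3  2  1  2  3  4  5  6
  b  6  5  5  4  3  2  1  2  3  4  5
  b  7  6  6  5  4  3  2  2  3  4  4
  l  8  7  7  6  5  4  3  2  3  4  5
  j  9  8  8  7  6  5  4  3  3  4  5
  g 10  9  9  8  7  6  5  4  3  4  5
  b 11 10 10  9  8  7  6  5  4  4  4
The bottom-right entry gives D[11][10] = 4, so no sequence of fewer than 4 edits works. Backtracking through the table gives one optimal edit sequence (4 edits):
  hfibkbbljgb → hpibkbbljgb (sub f→p @2)
  hpibkbbljgb → hpibkbljgb (del b @6)
  hpibkbljgb → hpibkblggb (sub j→g @8)
  hpibkblggb → hpibkblgtb (sub g→t @9)
Edit distance = 4.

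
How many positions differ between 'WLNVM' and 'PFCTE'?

Differing positions: 1, 2, 3, 4, 5. Hamming distance = 5.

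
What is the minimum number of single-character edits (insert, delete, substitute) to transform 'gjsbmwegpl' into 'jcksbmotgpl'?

Let D[i][j] be the edit distance between the first i characters of 'gjsbmwegpl' and the first j characters of 'jcksbmotgpl', with D[i][0] = i, D[0][j] = j, and D[i][j] = D[i-1][j-1] if the characters match, else 1 + min(D[i-1][j], D[i][j-1], D[i-1][j-1]). Filling the table (rows: prefixes of 'gjsbmwegpl', columns: prefixes of 'jcksbmotgpl'):
     ε  j  c  k  s  b  m  o  t  g  p  l
  ε  0  1  2  3  4  5  6  7  8  9 10 11
  g  1  1  2  3  4  5  6  7  8  8  9 10
  j  2  1  2  3  4  5  6  7  8  9  9 10
  s  3  2  2  3  3  4  5  6  7  8  9 10
  b  4  3  3  3  4  3  4  5  6  7  8  9
  m  5  4  4  4  4  4  3  4  5  6  7  8
  w  6  5  5  5  5  5  4  4  5  6  7  8
  e  7  6  6  6  6  6  5  5  5  6  7  8
  g  8  7  7  7  7  7  6  6  6  5  6  7
  p  9  8  8  8  8  8  7  7  7  6  5  6
  l 10  9  9  9  9  9  8  8  8  7  6  5
The bottom-right entry gives D[10][11] = 5, so no sequence of fewer than 5 edits works. Backtracking through the table gives one optimal edit sequence (5 edits):
  gjsbmwegpl → jgjsbmwegpl (ins j @1)
  jgjsbmwegpl → jcjsbmwegpl (sub g→c @2)
  jcjsbmwegpl → jcksbmwegpl (sub j→k @3)
  jcksbmwegpl → jcksbmoegpl (sub w→o @7)
  jcksbmoegpl → jcksbmotgpl (sub e→t @8)
Edit distance = 5.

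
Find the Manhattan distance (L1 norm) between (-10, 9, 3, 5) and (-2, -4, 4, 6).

Σ|x_i - y_i| = |-10 - (-2)| + |9 - (-4)| + |3 - 4| + |5 - 6| = 8 + 13 + 1 + 1 = 23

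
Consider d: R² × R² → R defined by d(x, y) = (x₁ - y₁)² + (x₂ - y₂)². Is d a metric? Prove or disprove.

No. The squared Euclidean distance fails the triangle inequality. Counterexample: x = (0, 0), y = (3, 4), z = (6, 8). d(x,z) = 6² + 8² = 100, but d(x,y) + d(y,z) = (3² + 4²) + (3² + 4²) = 25 + 25 = 50. Since 100 > 50, the triangle inequality is violated. (Note: √d, the ordinary Euclidean distance, IS a metric.)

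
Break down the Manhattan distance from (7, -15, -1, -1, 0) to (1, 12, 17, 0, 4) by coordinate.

Σ|x_i - y_i| = |7 - 1| + |-15 - 12| + |-1 - 17| + |-1 - 0| + |0 - 4| = 6 + 27 + 18 + 1 + 4 = 56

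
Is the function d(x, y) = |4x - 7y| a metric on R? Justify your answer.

No. d fails symmetry: d(3, 6) = |4·3 - 7·6| = |-30| = 30, but d(6, 3) = |4·6 - 7·3| = |3| = 3. Since 30 ≠ 3, d(x,y) ≠ d(y,x) in general.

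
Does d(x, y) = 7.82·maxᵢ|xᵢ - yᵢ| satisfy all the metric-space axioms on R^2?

Yes. The L∞ (Chebyshev) norm induces a metric on R^2, and multiplying a metric by a positive constant 7.82 > 0 preserves all four axioms: non-negativity (7.82·||x-y|| ≥ 0), identity (7.82·||x-y|| = 0 ⟺ ||x-y|| = 0 ⟺ x = y), symmetry (||x-y|| = ||y-x||), and the triangle inequality (7.82·||x-z|| ≤ 7.82·||x-y|| + 7.82·||y-z||). So d is a metric.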